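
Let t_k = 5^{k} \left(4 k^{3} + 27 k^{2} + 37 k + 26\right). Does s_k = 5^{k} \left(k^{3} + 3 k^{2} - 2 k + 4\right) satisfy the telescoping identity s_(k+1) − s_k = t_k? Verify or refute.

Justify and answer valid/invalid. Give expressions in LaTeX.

s_(k+1) = 5**(k + 1)*(k**3 + 6*k**2 + 7*k + 6)
s_(k+1) − s_k = 5**k*(4*k**3 + 27*k**2 + 37*k + 26)
(s_(k+1) − s_k) − t_k = 0

Valid: the claim telescopes to t_k.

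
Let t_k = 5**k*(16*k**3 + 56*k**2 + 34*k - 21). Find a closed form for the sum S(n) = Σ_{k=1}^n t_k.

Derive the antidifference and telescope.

S(n) = 20*5**n*n**3 + 55*5**n*n**2 + 30*5**n*n - 25*5**n + 25

Step 1: r(k) = 5*(16*k**3 + 104*k**2 + 194*k + 85)/(16*k**3 + 56*k**2 + 34*k - 21).
Factor: A=5; B=1; C=k**3 + 7*k**2/2 + 17*k/8 - 21/16.
f must satisfy (5)·f(k+1) − (1)·f(k) = k**3 + 7*k**2/2 + 17*k/8 - 21/16.
From deg A=0, deg B=0, deg C=3: d=3.
Solve for f: f(k) = (4*k**3 - k**2 - 4*k - 4)/16 (degree 3 ≤ 3).
Certificate R = B(k−1)f/C = (4*k**3 - k**2 - 4*k - 4)/((2*k + 3)*(8*k**2 + 16*k - 7)) gives s_k = 5**k*(4*k**3 - k**2 - 4*k - 4).
s_(k+1) − s_k = 5**k*(16*k**3 + 56*k**2 + 34*k - 21) = t_k.
Σ_(k=1)^n t_k = s_(n+1) − s_(1) = (5**(n + 1)*(4*n**3 + 11*n**2 + 6*n - 5)) − (-25), i.e. 20*5**n*n**3 + 55*5**n*n**2 + 30*5**n*n - 25*5**n + 25.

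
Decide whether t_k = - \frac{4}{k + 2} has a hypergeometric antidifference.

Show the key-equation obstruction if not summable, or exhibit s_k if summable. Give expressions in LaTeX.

r(k) = (k + 2)/(k + 3) after simplifying.
Take A(k)=k + 2, B(k)=k + 3, C(k)=1.
f must satisfy (k + 2)·f(k+1) − (k + 2)·f(k) = 1.
From deg A=1, deg B=1, deg C=0: d=0.
Put f(k) = c0: A·f(k+1) − B(k−1)·f(k) − C = -1; need -1 = 0 — inconsistent ⇒ no f, not summable.

No — key equation has no polynomial f.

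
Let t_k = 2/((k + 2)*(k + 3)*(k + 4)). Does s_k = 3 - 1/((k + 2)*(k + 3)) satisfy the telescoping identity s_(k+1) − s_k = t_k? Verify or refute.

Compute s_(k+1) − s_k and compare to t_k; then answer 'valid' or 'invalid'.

valid (s_(k+1) − s_k reduces to t_k)

s_(k+1) = 3 - 1/((k + 3)*(k + 4))
s_(k+1) − s_k = 2/(k**3 + 9*k**2 + 26*k + 24)
(s_(k+1) − s_k) − t_k = 0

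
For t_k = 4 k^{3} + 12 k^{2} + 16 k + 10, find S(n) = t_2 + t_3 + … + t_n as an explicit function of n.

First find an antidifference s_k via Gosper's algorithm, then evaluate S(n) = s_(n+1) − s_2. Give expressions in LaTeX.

S(n) = n^{4} + 6 n^{3} + 15 n^{2} + 20 n - 42

Compute t_(k+1)/t_k: get (2*k**3 + 12*k**2 + 26*k + 21)/(2*k**3 + 6*k**2 + 8*k + 5).
So A=1 and B=1, with C=k**3 + 3*k**2 + 4*k + 5/2.
Need (1)·f(k+1) − (1)·f(k) = k**3 + 3*k**2 + 4*k + 5/2.
d = 4 from the (0,0,3) case.
Coefficient equations give f(k) = k*(k**3 + 2*k**2 + 3*k + 4)/4.
Then R = B(k−1)f/C = k*(k**3 + 2*k**2 + 3*k + 4)/(2*(2*k**3 + 6*k**2 + 8*k + 5)), so s_k = R(k)·t_k = k*(k**3 + 2*k**2 + 3*k + 4).
Δs = 4*k**3 + 12*k**2 + 16*k + 10, as required.
Evaluate: s_(n+1) = n**4 + 6*n**3 + 15*n**2 + 20*n + 10; subtract s_(2) = 52 ⇒ S(n) = n**4 + 6*n**3 + 15*n**2 + 20*n - 42.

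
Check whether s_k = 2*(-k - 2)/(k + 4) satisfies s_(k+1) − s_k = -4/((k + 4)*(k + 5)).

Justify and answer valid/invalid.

s_(k+1) = 2*(-k - 3)/(k + 5)
s_(k+1) − s_k = -4/(k**2 + 9*k + 20)
(s_(k+1) − s_k) − t_k = 0

valid; difference matches t_k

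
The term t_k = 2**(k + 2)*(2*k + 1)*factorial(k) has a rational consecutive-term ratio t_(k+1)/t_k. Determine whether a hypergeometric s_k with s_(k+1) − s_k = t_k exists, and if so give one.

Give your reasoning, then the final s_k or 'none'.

r(k) = 2*(k + 1)*(2*k + 3)/(2*k + 1) after simplifying.
So A=2*k + 2 and B=1, with C=k + 1/2.
Set up (2*k + 2)·f(k+1) − (1)·f(k) − (k + 1/2) = 0.
Bound: deg f ≤ 0.
Solving with deg f ≤ 0: f(k) = 1/2.
Get s_k = R·t_k = 2**(k + 2)*factorial(k) with R(k) = B(k−1)f(k)/C(k) = 1/(2*k + 1).
Check: Δs_k = 2**(k + 2)*(2*k + 1)*factorial(k). ✓

s_k = 2**(k + 2)*factorial(k)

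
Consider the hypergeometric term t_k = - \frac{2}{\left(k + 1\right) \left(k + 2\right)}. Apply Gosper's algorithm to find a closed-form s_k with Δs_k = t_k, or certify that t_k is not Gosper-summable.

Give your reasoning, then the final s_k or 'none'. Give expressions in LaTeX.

s_k = - \frac{2 k}{k + 1}

r(k) = (k + 1)/(k + 3) after simplifying.
Take A(k)=k + 1, B(k)=k + 3, C(k)=1.
Need (k + 1)·f(k+1) − (k + 2)·f(k) = 1.
deg f ≤ 1 (via 1,1,0).
Match coefficients ⇒ f(k) = k.
So s_k = (B(k−1)f/C)·t_k = (k*(k + 2))·t_k = -2*k/(k + 1).
Verify: -2/(k**2 + 3*k + 2) matches t_k.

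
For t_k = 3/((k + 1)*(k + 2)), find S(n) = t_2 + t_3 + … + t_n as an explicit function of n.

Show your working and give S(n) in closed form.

Step 1: r(k) = (k + 1)/(k + 3).
Normal form (A,B,C) = (k + 1, k + 3, 1).
Set up (k + 1)·f(k+1) − (k + 2)·f(k) − (1) = 0.
From deg A=1, deg B=1, deg C=0: d=1.
A polynomial solution: f(k) = k.
R(k) = B(k−1)·f(k)/C(k) = k*(k + 2); s_k = R·t_k = 3*k/(k + 1).
s_(k+1) − s_k = 3/(k**2 + 3*k + 2) = t_k.
Telescope: S(n) = s_(n+1) − s_(2) = 3*(n + 1)/(n + 2) − (2) = (n - 1)/(n + 2).

S(n) = (n - 1)/(n + 2)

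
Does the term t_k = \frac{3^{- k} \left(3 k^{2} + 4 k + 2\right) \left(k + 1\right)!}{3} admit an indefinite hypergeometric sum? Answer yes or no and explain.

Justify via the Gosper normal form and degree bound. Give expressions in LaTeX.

r(k) = (k + 2)*(4*k + 3*(k + 1)**2 + 6)/(3*(3*k**2 + 4*k + 2)) after simplifying.
Take A(k)=k/3 + 2/3, B(k)=1, C(k)=k**2 + 4*k/3 + 2/3.
Set up (k/3 + 2/3)·f(k+1) − (1)·f(k) − (k**2 + 4*k/3 + 2/3) = 0.
From deg A=1, deg B=0, deg C=2: d=1.
A polynomial solution: f(k) = 3*k + 4.
Then R = B(k−1)f/C = 3*(3*k + 4)/(3*k**2 + 4*k + 2), so s_k = R(k)·t_k = (3*k + 4)*factorial(k + 1)/3**k.
Verify: (3*k**2 + 4*k + 2)*factorial(k + 1)/(3*3**k) matches t_k.

Yes. s_k = 3^{- k} \left(3 k + 4\right) \left(k + 1\right)!.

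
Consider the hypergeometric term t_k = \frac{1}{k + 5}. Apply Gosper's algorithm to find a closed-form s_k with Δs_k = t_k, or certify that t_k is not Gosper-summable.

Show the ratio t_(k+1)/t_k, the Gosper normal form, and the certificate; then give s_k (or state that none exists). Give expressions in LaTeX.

Ratio r(k) = (k + 5)/(k + 6).
Gosper form: A/B · C(k+1)/C(k) with A=k + 5, B=k + 6, C=1.
Set up (k + 5)·f(k+1) − (k + 5)·f(k) − (1) = 0.
d = 0 from the (1,1,0) case.
f = c0 ⇒ A·f(k+1) − B(k−1)·f(k) − C = -1. The system {-1 = 0} is inconsistent; no antidifference.

none (Gosper's algorithm certifies no s_k)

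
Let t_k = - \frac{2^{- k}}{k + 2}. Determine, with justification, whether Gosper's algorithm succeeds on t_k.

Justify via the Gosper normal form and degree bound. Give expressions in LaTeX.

Step 1: r(k) = (k + 2)/(2*(k + 3)).
Take A(k)=k/2 + 1, B(k)=k + 3, C(k)=1.
f must satisfy (k/2 + 1)·f(k+1) − (k + 2)·f(k) = 1.
d = -1 from the (1,1,0) case.
d = -1 < 0 ⇒ no nonzero polynomial f; not summable.

No; the degree bound rules out any f.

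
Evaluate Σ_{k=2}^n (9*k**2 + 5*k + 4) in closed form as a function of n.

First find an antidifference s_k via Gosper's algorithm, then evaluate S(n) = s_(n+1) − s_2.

Step 1: r(k) = (9*k**2 + 23*k + 18)/(9*k**2 + 5*k + 4).
Normal form (A,B,C) = (1, 1, k**2 + 5*k/9 + 4/9).
Key eq: (1)·f(k+1) = (1)·f(k) + (k**2 + 5*k/9 + 4/9).
d = 3 from the (0,0,2) case.
Solve for f: f(k) = k*(3*k**2 - 2*k + 3)/9 (degree 3 ≤ 3).
Then R = B(k−1)f/C = k*(3*k**2 - 2*k + 3)/(9*k**2 + 5*k + 4), so s_k = R(k)·t_k = k*(3*k**2 - 2*k + 3).
Verify: 9*k**2 + 5*k + 4 matches t_k.
Telescope: S(n) = s_(n+1) − s_(2) = 3*n**3 + 7*n**2 + 8*n + 4 − (22) = 3*n**3 + 7*n**2 + 8*n - 18.

S(n) = 3*n**3 + 7*n**2 + 8*n - 18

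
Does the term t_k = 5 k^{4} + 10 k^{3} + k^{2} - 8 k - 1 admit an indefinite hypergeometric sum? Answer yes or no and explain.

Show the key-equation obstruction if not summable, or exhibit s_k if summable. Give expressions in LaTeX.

r(k) = (5*k**4 + 30*k**3 + 61*k**2 + 44*k + 7)/(5*k**4 + 10*k**3 + k**2 - 8*k - 1) after simplifying.
Take A(k)=1, B(k)=1, C(k)=k**4 + 2*k**3 + k**2/5 - 8*k/5 - 1/5.
Need (1)·f(k+1) − (1)·f(k) = k**4 + 2*k**3 + k**2/5 - 8*k/5 - 1/5.
d = 5 from the (0,0,4) case.
Solving with deg f ≤ 5: f(k) = k*(k**4 - 3*k**2 - 2*k + 3)/5.
So s_k = (B(k−1)f/C)·t_k = (k*(k**4 - 3*k**2 - 2*k + 3)/(5*k**4 + 10*k**3 + k**2 - 8*k - 1))·t_k = k*(k**4 - 3*k**2 - 2*k + 3).
Verify: 5*k**4 + 10*k**3 + k**2 - 8*k - 1 matches t_k.

Yes. s_k = k \left(k^{4} - 3 k^{2} - 2 k + 3\right).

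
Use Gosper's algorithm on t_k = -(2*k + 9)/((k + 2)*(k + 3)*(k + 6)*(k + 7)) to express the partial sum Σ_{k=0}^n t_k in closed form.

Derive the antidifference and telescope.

S(n) = (-n**2 - 10*n - 9)/(12*(n**2 + 10*n + 21))

r(k) = (k + 2)*(k + 6)*(2*k + 11)/((k + 4)*(k + 8)*(2*k + 9)) after simplifying.
Factor: A=k + 2; B=k + 8; C=k**3 + 27*k**2/2 + 121*k/2 + 90.
f must satisfy (k + 2)·f(k+1) − (k + 7)·f(k) = k**3 + 27*k**2/2 + 121*k/2 + 90.
Degrees (1,1,3) ⇒ d ≤ 5.
Coefficient equations give f(k) = k*(k + 3)*(k + 4)*(k + 5)*(k + 8)/24.
So s_k = (B(k−1)f/C)·t_k = (k*(k + 3)*(k + 7)*(k + 8)/(12*(2*k + 9)))·t_k = k*(-k - 8)/(12*(k**2 + 8*k + 12)).
Check: Δs_k = (-2*k - 9)/(k**4 + 18*k**3 + 113*k**2 + 288*k + 252). ✓
s_(n+1) = (-n**2 - 10*n - 9)/(12*(n**2 + 10*n + 21)) and s_(0) = 0, so S(n) = (-n**2 - 10*n - 9)/(12*(n**2 + 10*n + 21)).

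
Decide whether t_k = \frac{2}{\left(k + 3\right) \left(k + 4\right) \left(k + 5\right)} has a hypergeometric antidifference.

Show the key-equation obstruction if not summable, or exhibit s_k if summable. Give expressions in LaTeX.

The ratio is (k + 3)/(k + 6).
Take A(k)=k + 3, B(k)=k + 6, C(k)=1.
Key eq: (k + 3)·f(k+1) = (k + 5)·f(k) + (1).
Degrees (1,1,0) ⇒ d ≤ 2.
Match coefficients ⇒ f(k) = k*(k + 7)/24.
Get s_k = R·t_k = k*(k + 7)/(12*(k + 3)*(k + 4)) with R(k) = B(k−1)f(k)/C(k) = k*(k + 5)*(k + 7)/24.
Check: Δs_k = 2/(k**3 + 12*k**2 + 47*k + 60). ✓

Yes. s_k = \frac{k \left(k + 7\right)}{12 \left(k + 3\right) \left(k + 4\right)}.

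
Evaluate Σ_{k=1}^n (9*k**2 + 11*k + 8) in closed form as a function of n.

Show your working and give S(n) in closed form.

Compute t_(k+1)/t_k: get (9*k**2 + 29*k + 28)/(9*k**2 + 11*k + 8).
Normal form (A,B,C) = (1, 1, k**2 + 11*k/9 + 8/9).
Set up (1)·f(k+1) − (1)·f(k) − (k**2 + 11*k/9 + 8/9) = 0.
Degrees (0,0,2) ⇒ d ≤ 3.
A polynomial solution: f(k) = k*(3*k**2 + k + 4)/9.
Certificate R = B(k−1)f/C = k*(3*k**2 + k + 4)/(9*k**2 + 11*k + 8) gives s_k = k*(3*k**2 + k + 4).
Verify: 9*k**2 + 11*k + 8 matches t_k.
Σ_(k=1)^n t_k = s_(n+1) − s_(1) = (3*n**3 + 10*n**2 + 15*n + 8) − (8), i.e. n*(3*n**2 + 10*n + 15).

S(n) = n*(3*n**2 + 10*n + 15)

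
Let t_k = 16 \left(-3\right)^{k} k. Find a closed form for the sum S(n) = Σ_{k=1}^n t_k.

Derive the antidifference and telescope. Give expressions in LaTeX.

Step 1: r(k) = -3 - 3/k.
Gosper form: A/B · C(k+1)/C(k) with A=-3, B=1, C=k.
Need (-3)·f(k+1) − (1)·f(k) = k.
d = 1 from the (0,0,1) case.
Match coefficients ⇒ f(k) = -(4*k - 3)/16.
Then R = B(k−1)f/C = -(4*k - 3)/(16*k), so s_k = R(k)·t_k = (-3)**k*(3 - 4*k).
s_(k+1) − s_k = 16*(-3)**k*k = t_k.
Evaluate: s_(n+1) = 3*(-3)**n*(4*n + 1); subtract s_(1) = 3 ⇒ S(n) = 12*(-3)**n*n + 3*(-3)**n - 3.

S(n) = 12 \left(-3\right)^{n} n + 3 \left(-3\right)^{n} - 3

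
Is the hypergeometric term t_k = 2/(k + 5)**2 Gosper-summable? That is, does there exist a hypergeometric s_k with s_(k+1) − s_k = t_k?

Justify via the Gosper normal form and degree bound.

t_(k+1)/t_k = (k + 5)**2/(k + 6)**2.
Normal form (A,B,C) = (k**2 + 10*k + 25, k**2 + 12*k + 36, 1).
Set up (k**2 + 10*k + 25)·f(k+1) − (k**2 + 10*k + 25)·f(k) − (1) = 0.
From deg A=2, deg B=2, deg C=0: d=0.
f = c0 ⇒ A·f(k+1) − B(k−1)·f(k) − C = -1. The system {-1 = 0} is inconsistent; no antidifference.

No; the coefficient equations for f are inconsistent.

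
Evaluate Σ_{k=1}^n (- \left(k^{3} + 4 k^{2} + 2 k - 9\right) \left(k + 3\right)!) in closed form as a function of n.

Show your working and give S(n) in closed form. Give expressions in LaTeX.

t_(k+1)/t_k = (k**4 + 11*k**3 + 41*k**2 + 50*k - 8)/(k**3 + 4*k**2 + 2*k - 9).
Factor: A=k + 4; B=1; C=k**3 + 4*k**2 + 2*k - 9.
f must satisfy (k + 4)·f(k+1) − (1)·f(k) = k**3 + 4*k**2 + 2*k - 9.
d = 2 from the (1,0,3) case.
Solve for f: f(k) = k**2 - k - 3 (degree 2 ≤ 2).
Get s_k = R·t_k = (-k**2 + k + 3)*factorial(k + 3) with R(k) = B(k−1)f(k)/C(k) = (k**2 - k - 3)/(k**3 + 4*k**2 + 2*k - 9).
Verify: -(k**3 + 4*k**2 + 2*k - 9)*factorial(k + 3) matches t_k.
s_(n+1) = -(n**2 + n - 3)*factorial(n + 4) and s_(1) = 72, so S(n) = -n**2*factorial(n + 4) - n*factorial(n + 4) + 3*factorial(n + 4) - 72.

S(n) = - n^{2} \left(n + 4\right)! - n \left(n + 4\right)! + 3 \left(n + 4\right)! - 72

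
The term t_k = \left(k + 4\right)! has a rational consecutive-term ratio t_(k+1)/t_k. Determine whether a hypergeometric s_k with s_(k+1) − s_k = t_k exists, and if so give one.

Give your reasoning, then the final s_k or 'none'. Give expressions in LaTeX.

no hypergeometric antidifference exists

The ratio is k + 5.
A = k + 5, B = 1, C = 1.
Need (k + 5)·f(k+1) − (1)·f(k) = 1.
deg f ≤ -1 (via 1,0,0).
deg f ≤ -1 is impossible — no certificate.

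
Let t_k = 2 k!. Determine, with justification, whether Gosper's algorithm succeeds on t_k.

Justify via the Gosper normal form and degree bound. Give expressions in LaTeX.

r(k) = k + 1 after simplifying.
A = k + 1, B = 1, C = 1.
Key eq: (k + 1)·f(k+1) = (1)·f(k) + (1).
Degrees (1,0,0) ⇒ d ≤ -1.
Bound -1 < 0, so the key equation has no polynomial solution.

No — negative degree bound, so no certificate f.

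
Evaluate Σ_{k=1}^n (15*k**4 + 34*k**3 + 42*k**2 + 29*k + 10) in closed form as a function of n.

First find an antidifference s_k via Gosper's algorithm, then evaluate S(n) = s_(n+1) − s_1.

Ratio r(k) = (15*k**4 + 94*k**3 + 234*k**2 + 275*k + 130)/(15*k**4 + 34*k**3 + 42*k**2 + 29*k + 10).
Normal form (A,B,C) = (1, 1, k**4 + 34*k**3/15 + 14*k**2/5 + 29*k/15 + 2/3).
Set up (1)·f(k+1) − (1)·f(k) − (k**4 + 34*k**3/15 + 14*k**2/5 + 29*k/15 + 2/3) = 0.
Degrees (0,0,4) ⇒ d ≤ 5.
A polynomial solution: f(k) = k*(3*k**4 + k**3 + 2*k**2 + 2*k + 2)/15.
R(k) = B(k−1)·f(k)/C(k) = k*(3*k**4 + k**3 + 2*k**2 + 2*k + 2)/(15*k**4 + 34*k**3 + 42*k**2 + 29*k + 10); s_k = R·t_k = k*(3*k**4 + k**3 + 2*k**2 + 2*k + 2).
Verify: 15*k**4 + 34*k**3 + 42*k**2 + 29*k + 10 matches t_k.
Telescope: S(n) = s_(n+1) − s_(1) = 3*n**5 + 16*n**4 + 36*n**3 + 44*n**2 + 31*n + 10 − (10) = n*(3*n**4 + 16*n**3 + 36*n**2 + 44*n + 31).

S(n) = n*(3*n**4 + 16*n**3 + 36*n**2 + 44*n + 31)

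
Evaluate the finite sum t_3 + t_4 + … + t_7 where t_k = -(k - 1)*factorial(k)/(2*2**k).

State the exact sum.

Step 1: r(k) = k*(k + 1)/(2*(k - 1)).
A = k/2 + 1/2, B = 1, C = k - 1.
f must satisfy (k/2 + 1/2)·f(k+1) − (1)·f(k) = k - 1.
deg f ≤ 0 (via 1,0,1).
Solve for f: f(k) = 2 (degree 0 ≤ 0).
So s_k = (B(k−1)f/C)·t_k = (2/(k - 1))·t_k = -factorial(k)/2**k.
Δs = -(k - 1)*factorial(k)/(2*2**k), as required.
Telescoping: Σ = s_(8) − s_(3) = -315/2 − (-3/4) = -627/4.

Σ = -627/4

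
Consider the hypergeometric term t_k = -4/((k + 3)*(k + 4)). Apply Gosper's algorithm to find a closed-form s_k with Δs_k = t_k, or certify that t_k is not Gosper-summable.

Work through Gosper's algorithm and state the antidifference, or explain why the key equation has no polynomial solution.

s_k = -4*k/(3*k + 9)

Ratio r(k) = (k + 3)/(k + 5).
So A=k + 3 and B=k + 5, with C=1.
f must satisfy (k + 3)·f(k+1) − (k + 4)·f(k) = 1.
d = 1 from the (1,1,0) case.
Coefficient equations give f(k) = k/3.
So s_k = (B(k−1)f/C)·t_k = (k*(k + 4)/3)·t_k = -4*k/(3*k + 9).
Check: Δs_k = -4/(k**2 + 7*k + 12). ✓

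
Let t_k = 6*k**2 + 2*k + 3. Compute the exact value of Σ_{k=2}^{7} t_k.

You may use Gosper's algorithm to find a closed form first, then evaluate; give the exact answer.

Σ = 906

The ratio is (6*k**2 + 14*k + 11)/(6*k**2 + 2*k + 3).
Factor: A=1; B=1; C=k**2 + k/3 + 1/2.
Set up (1)·f(k+1) − (1)·f(k) − (k**2 + k/3 + 1/2) = 0.
deg f ≤ 3 (via 0,0,2).
Coefficient equations give f(k) = k*(2*k**2 - 2*k + 3)/6.
Get s_k = R·t_k = k*(2*k**2 - 2*k + 3) with R(k) = B(k−1)f(k)/C(k) = k*(2*k**2 - 2*k + 3)/(6*k**2 + 2*k + 3).
Δs = 6*k**2 + 2*k + 3, as required.
Evaluate s at k=8 and k=2: 920 and 14; difference 906.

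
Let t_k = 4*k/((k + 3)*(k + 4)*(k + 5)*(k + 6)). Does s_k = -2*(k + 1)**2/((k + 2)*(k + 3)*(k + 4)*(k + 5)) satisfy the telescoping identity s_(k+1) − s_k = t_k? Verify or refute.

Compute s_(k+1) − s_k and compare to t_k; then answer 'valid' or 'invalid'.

s_(k+1) = -2*(k + 2)**2/((k + 3)*(k + 4)*(k + 5)*(k + 6))
s_(k+1) − s_k = 2*((k + 1)**2*(k + 6) - (k + 2)**3)/((k + 2)*(k + 3)*(k + 4)*(k + 5)*(k + 6))
(s_(k+1) − s_k) − t_k = 2*(-3*k - 2)/(k**5 + 20*k**4 + 155*k**3 + 580*k**2 + 1044*k + 720)

Invalid: residual 2*(-3*k - 2)/(k**5 + 20*k**4 + 155*k**3 + 580*k**2 + 1044*k + 720) ≠ 0.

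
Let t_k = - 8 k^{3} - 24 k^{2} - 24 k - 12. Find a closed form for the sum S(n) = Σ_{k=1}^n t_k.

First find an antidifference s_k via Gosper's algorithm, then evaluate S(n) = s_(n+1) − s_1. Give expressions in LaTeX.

S(n) = 2 n \left(- n^{3} - 6 n^{2} - 13 n - 14\right)

The ratio is (2*k**3 + 12*k**2 + 24*k + 17)/(2*k**3 + 6*k**2 + 6*k + 3).
Factor: A=1; B=1; C=k**3 + 3*k**2 + 3*k + 3/2.
Solve (1)·f(k+1) − (1)·f(k) = k**3 + 3*k**2 + 3*k + 3/2.
Degrees (0,0,3) ⇒ d ≤ 4.
Solving with deg f ≤ 4: f(k) = k*(k + 2)*(k**2 + 1)/4.
R(k) = B(k−1)·f(k)/C(k) = k*(k + 2)*(k**2 + 1)/(2*(2*k**3 + 6*k**2 + 6*k + 3)); s_k = R·t_k = 2*k*(-k**3 - 2*k**2 - k - 2).
s_(k+1) − s_k = -8*k**3 - 24*k**2 - 24*k - 12 = t_k.
Σ_(k=1)^n t_k = s_(n+1) − s_(1) = (-2*n**4 - 12*n**3 - 26*n**2 - 28*n - 12) − (-12), i.e. 2*n*(-n**3 - 6*n**2 - 13*n - 14).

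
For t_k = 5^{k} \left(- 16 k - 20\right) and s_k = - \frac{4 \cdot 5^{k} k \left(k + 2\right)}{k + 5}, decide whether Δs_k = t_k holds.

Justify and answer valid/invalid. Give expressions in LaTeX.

s_(k+1) = -20*5**k*(k + 1)*(k + 3)/(k + 6)
s_(k+1) − s_k = 5**k*(-16*k**3 - 148*k**2 - 412*k - 300)/(k**2 + 11*k + 30)
(s_(k+1) − s_k) − t_k = 5**k*(48*k**2 + 288*k + 300)/(k**2 + 11*k + 30)

Invalid: residual \frac{5^{k} \left(48 k^{2} + 288 k + 300\right)}{k^{2} + 11 k + 30} ≠ 0.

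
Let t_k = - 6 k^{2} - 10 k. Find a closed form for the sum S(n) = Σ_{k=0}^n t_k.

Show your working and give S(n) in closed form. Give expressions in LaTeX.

r(k) = (3*k**2 + 11*k + 8)/(k*(3*k + 5)) after simplifying.
A = 1, B = 1, C = k**2 + 5*k/3.
Need (1)·f(k+1) − (1)·f(k) = k**2 + 5*k/3.
deg f ≤ 3 (via 0,0,2).
Match coefficients ⇒ f(k) = k*(k - 1)*(k + 2)/3.
R(k) = B(k−1)·f(k)/C(k) = (k - 1)*(k + 2)/(3*k + 5); s_k = R·t_k = 2*k*(-k**2 - k + 2).
s_(k+1) − s_k = 2*k*(-3*k - 5) = t_k.
Evaluate: s_(n+1) = 2*n*(-n**2 - 4*n - 3); subtract s_(0) = 0 ⇒ S(n) = 2*n*(-n**2 - 4*n - 3).

S(n) = 2 n \left(- n^{2} - 4 n - 3\right)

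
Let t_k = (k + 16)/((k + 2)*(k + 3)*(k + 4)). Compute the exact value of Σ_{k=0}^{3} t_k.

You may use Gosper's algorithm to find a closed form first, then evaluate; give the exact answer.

The ratio is (k + 2)*(k + 17)/((k + 5)*(k + 16)).
Normal form (A,B,C) = (k + 2, k + 5, k + 16).
Solve (k + 2)·f(k+1) − (k + 4)·f(k) = k + 16.
d = 2 from the (1,1,1) case.
Solving with deg f ≤ 2: f(k) = k*(3*k + 13)/2.
R(k) = B(k−1)·f(k)/C(k) = k*(k + 4)*(3*k + 13)/(2*(k + 16)); s_k = R·t_k = k*(3*k + 13)/(2*(k + 2)*(k + 3)).
Verify: (k + 16)/(k**3 + 9*k**2 + 26*k + 24) matches t_k.
Evaluate s at k=4 and k=0: 25/21 and 0; difference 25/21.

Σ = 25/21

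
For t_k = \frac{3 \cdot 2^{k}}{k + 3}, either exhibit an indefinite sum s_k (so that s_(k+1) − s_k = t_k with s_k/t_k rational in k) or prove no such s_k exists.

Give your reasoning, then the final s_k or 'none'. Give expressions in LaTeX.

Ratio r(k) = 2*(k + 3)/(k + 4).
So A=2*k + 6 and B=k + 4, with C=1.
Key eq: (2*k + 6)·f(k+1) = (k + 3)·f(k) + (1).
Degrees (1,1,0) ⇒ d ≤ -1.
Negative degree bound (-1): no f exists, t_k not Gosper-summable.

none — t_k is not Gosper-summable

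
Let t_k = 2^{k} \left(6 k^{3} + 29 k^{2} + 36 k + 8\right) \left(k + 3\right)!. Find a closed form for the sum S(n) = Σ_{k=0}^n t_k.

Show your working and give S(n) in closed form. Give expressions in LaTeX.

Compute t_(k+1)/t_k: get 2*(6*k**4 + 71*k**3 + 300*k**2 + 527*k + 316)/(6*k**3 + 29*k**2 + 36*k + 8).
Normal form (A,B,C) = (2*k + 8, 1, k**3 + 29*k**2/6 + 6*k + 4/3).
Key eq: (2*k + 8)·f(k+1) = (1)·f(k) + (k**3 + 29*k**2/6 + 6*k + 4/3).
From deg A=1, deg B=0, deg C=3: d=2.
A polynomial solution: f(k) = k*(3*k - 2)/6.
So s_k = (B(k−1)f/C)·t_k = (k*(3*k - 2)/(6*k**3 + 29*k**2 + 36*k + 8))·t_k = 2**k*k*(3*k - 2)*factorial(k + 3).
Check: Δs_k = 2**k*(6*k**3 + 29*k**2 + 36*k + 8)*factorial(k + 3). ✓
s_(n+1) = 2**(n + 1)*(n + 1)*(3*n + 1)*factorial(n + 4) and s_(0) = 0, so S(n) = 2**(n + 1)*(n + 1)*(3*n + 1)*factorial(n + 4).

S(n) = 2^{n + 1} \left(n + 1\right) \left(3 n + 1\right) \left(n + 4\right)!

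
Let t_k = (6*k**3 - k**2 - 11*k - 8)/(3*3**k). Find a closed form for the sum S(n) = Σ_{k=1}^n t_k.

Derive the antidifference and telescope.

S(n) = 3**(-n - 1)*(11*3**n - 3*n**3 - 13*n**2 - 20*n - 11)

The ratio is (6*k**3 + 17*k**2 + 5*k - 14)/(3*(6*k**3 - k**2 - 11*k - 8)).
So A=1/3 and B=1, with C=k**3 - k**2/6 - 11*k/6 - 4/3.
Set up (1/3)·f(k+1) − (1)·f(k) − (k**3 - k**2/6 - 11*k/6 - 4/3) = 0.
deg f ≤ 3 (via 0,0,3).
Coefficient equations give f(k) = -(3*k**3 + 4*k**2 + 3*k + 1)/2.
Then R = B(k−1)f/C = -3*(3*k**3 + 4*k**2 + 3*k + 1)/(6*k**3 - k**2 - 11*k - 8), so s_k = R(k)·t_k = (-3*k**3 - 4*k**2 - 3*k - 1)/3**k.
Verify: (6*k**3 - k**2 - 11*k - 8)/(3*3**k) matches t_k.
s_(n+1) = 3**(-n - 1)*(-3*n**3 - 13*n**2 - 20*n - 11) and s_(1) = -11/3, so S(n) = 3**(-n - 1)*(11*3**n - 3*n**3 - 13*n**2 - 20*n - 11).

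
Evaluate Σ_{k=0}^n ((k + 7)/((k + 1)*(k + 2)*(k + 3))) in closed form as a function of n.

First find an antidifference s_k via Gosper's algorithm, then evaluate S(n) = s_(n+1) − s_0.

S(n) = (2*n**2 + 9*n + 7)/(n**2 + 5*n + 6)

t_(k+1)/t_k = (k + 1)*(k + 8)/((k + 4)*(k + 7)).
Normal form (A,B,C) = (k + 1, k + 4, k + 7).
Key eq: (k + 1)·f(k+1) = (k + 3)·f(k) + (k + 7).
d = 2 from the (1,1,1) case.
A polynomial solution: f(k) = k*(2*k + 5).
Certificate R = B(k−1)f/C = k*(k + 3)*(2*k + 5)/(k + 7) gives s_k = k*(2*k + 5)/((k + 1)*(k + 2)).
Δs = (k + 7)/(k**3 + 6*k**2 + 11*k + 6), as required.
s_(n+1) = (2*n**2 + 9*n + 7)/(n**2 + 5*n + 6) and s_(0) = 0, so S(n) = (2*n**2 + 9*n + 7)/(n**2 + 5*n + 6).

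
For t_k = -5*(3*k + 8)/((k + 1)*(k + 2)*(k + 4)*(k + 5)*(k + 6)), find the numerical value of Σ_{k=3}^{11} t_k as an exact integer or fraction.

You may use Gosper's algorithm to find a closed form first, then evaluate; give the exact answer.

Step 1: r(k) = (k + 1)*(k + 4)*(3*k + 11)/((k + 3)*(k + 7)*(3*k + 8)).
A = k + 1, B = k + 7, C = k**2 + 17*k/3 + 8.
f must satisfy (k + 1)·f(k+1) − (k + 6)·f(k) = k**2 + 17*k/3 + 8.
deg f ≤ 5 (via 1,1,2).
Coefficient equations give f(k) = k*(k + 2)*(k + 3)*(k**2 + 10*k + 29)/60.
R(k) = B(k−1)·f(k)/C(k) = k*(k + 2)*(k + 6)*(k**2 + 10*k + 29)/(20*(3*k + 8)); s_k = R·t_k = k*(-k**2 - 10*k - 29)/(4*(k**3 + 10*k**2 + 29*k + 20)).
Δs = 5*(-3*k - 8)/(k**5 + 18*k**4 + 121*k**3 + 372*k**2 + 508*k + 240), as required.
Telescoping: Σ = s_(12) − s_(3) = -879/3536 − (-51/224) = -1035/49504.

Σ = -1035/49504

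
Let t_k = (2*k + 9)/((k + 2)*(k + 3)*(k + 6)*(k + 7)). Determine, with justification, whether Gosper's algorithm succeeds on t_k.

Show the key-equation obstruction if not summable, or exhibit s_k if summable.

Yes. s_k = k*(k + 8)/(12*(k**2 + 8*k + 12)).

r(k) = (k + 2)*(k + 6)*(2*k + 11)/((k + 4)*(k + 8)*(2*k + 9)) after simplifying.
Normal form (A,B,C) = (k + 2, k + 8, k**3 + 27*k**2/2 + 121*k/2 + 90).
Set up (k + 2)·f(k+1) − (k + 7)·f(k) − (k**3 + 27*k**2/2 + 121*k/2 + 90) = 0.
deg f ≤ 5 (via 1,1,3).
Solving with deg f ≤ 5: f(k) = k*(k + 3)*(k + 4)*(k + 5)*(k + 8)/24.
So s_k = (B(k−1)f/C)·t_k = (k*(k + 3)*(k + 7)*(k + 8)/(12*(2*k + 9)))·t_k = k*(k + 8)/(12*(k**2 + 8*k + 12)).
s_(k+1) − s_k = (2*k + 9)/(k**4 + 18*k**3 + 113*k**2 + 288*k + 252) = t_k.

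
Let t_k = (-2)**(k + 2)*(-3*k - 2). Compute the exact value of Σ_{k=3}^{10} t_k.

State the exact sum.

t_(k+1)/t_k = 2*(-3*k - 5)/(3*k + 2).
A = -2, B = 1, C = k + 2/3.
Need (-2)·f(k+1) − (1)·f(k) = k + 2/3.
deg f ≤ 1 (via 0,0,1).
Coefficient equations give f(k) = -k/3.
R(k) = B(k−1)·f(k)/C(k) = -k/(3*k + 2); s_k = R·t_k = (-2)**(k + 2)*k.
Check: Δs_k = (-2)**(k + 2)*(-3*k - 2). ✓
Σ_(k=3)^(10) t_k = s_(11) − s_(3) = -90112 − (-96) = -90016.

Σ = -90016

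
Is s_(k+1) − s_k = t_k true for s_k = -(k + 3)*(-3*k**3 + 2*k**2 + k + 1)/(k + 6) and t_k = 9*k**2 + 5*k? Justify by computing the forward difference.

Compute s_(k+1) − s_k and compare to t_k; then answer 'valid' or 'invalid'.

Invalid: residual 3*(-6*k**3 - 61*k**2 - 31*k - 1)/(k**2 + 13*k + 42) ≠ 0.

s_(k+1) = (3*k**4 + 19*k**3 + 32*k**2 + 15*k - 4)/(k + 7)
s_(k+1) − s_k = (9*k**4 + 104*k**3 + 260*k**2 + 117*k - 3)/(k**2 + 13*k + 42)
(s_(k+1) − s_k) − t_k = 3*(-6*k**3 - 61*k**2 - 31*k - 1)/(k**2 + 13*k + 42)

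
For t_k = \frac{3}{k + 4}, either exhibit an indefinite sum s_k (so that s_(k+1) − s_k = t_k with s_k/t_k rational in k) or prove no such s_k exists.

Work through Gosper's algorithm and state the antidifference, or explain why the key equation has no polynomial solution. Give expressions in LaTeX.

t_(k+1)/t_k = (k + 4)/(k + 5).
So A=k + 4 and B=k + 5, with C=1.
Need (k + 4)·f(k+1) − (k + 4)·f(k) = 1.
Degrees (1,1,0) ⇒ d ≤ 0.
Generic f = c0 gives residual -1; -1 = 0 cannot hold, so t_k is not Gosper-summable.

not Gosper-summable; s_k does not exist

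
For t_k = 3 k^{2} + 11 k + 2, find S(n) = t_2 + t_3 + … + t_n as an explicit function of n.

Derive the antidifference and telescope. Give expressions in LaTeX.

S(n) = n^{3} + 7 n^{2} + 8 n - 16

t_(k+1)/t_k = (3*k**2 + 17*k + 16)/(3*k**2 + 11*k + 2).
Take A(k)=1, B(k)=1, C(k)=k**2 + 11*k/3 + 2/3.
Key eq: (1)·f(k+1) = (1)·f(k) + (k**2 + 11*k/3 + 2/3).
From deg A=0, deg B=0, deg C=2: d=3.
A polynomial solution: f(k) = k*(k**2 + 4*k - 3)/3.
So s_k = (B(k−1)f/C)·t_k = (k*(k**2 + 4*k - 3)/(3*k**2 + 11*k + 2))·t_k = k*(k**2 + 4*k - 3).
Check: Δs_k = 3*k**2 + 11*k + 2. ✓
Telescope: S(n) = s_(n+1) − s_(2) = n**3 + 7*n**2 + 8*n + 2 − (18) = n**3 + 7*n**2 + 8*n - 16.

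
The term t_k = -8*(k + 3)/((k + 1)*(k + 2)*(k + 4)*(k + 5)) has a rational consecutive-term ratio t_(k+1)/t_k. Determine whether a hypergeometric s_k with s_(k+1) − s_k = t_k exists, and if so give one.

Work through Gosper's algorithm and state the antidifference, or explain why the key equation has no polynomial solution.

s_k = k*(-k - 5)/(k**2 + 5*k + 4)

r(k) = (k + 1)*(k + 4)**2/((k + 3)**2*(k + 6)) after simplifying.
Normal form (A,B,C) = (k + 1, k + 6, k**2 + 6*k + 9).
Solve (k + 1)·f(k+1) − (k + 5)·f(k) = k**2 + 6*k + 9.
deg f ≤ 4 (via 1,1,2).
Solving with deg f ≤ 4: f(k) = k*(k + 2)*(k + 3)*(k + 5)/8.
Certificate R = B(k−1)f/C = k*(k + 2)*(k + 5)**2/(8*(k + 3)) gives s_k = k*(-k - 5)/(k**2 + 5*k + 4).
s_(k+1) − s_k = 8*(-k - 3)/(k**4 + 12*k**3 + 49*k**2 + 78*k + 40) = t_k.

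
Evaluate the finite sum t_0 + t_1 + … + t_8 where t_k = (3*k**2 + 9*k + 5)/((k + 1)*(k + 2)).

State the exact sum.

Σ = 261/10

Ratio r(k) = (k + 1)*(9*k + 3*(k + 1)**2 + 14)/((k + 3)*(3*k**2 + 9*k + 5)).
Gosper form: A/B · C(k+1)/C(k) with A=k + 1, B=k + 3, C=k**2 + 3*k + 5/3.
Solve (k + 1)·f(k+1) − (k + 2)·f(k) = k**2 + 3*k + 5/3.
Bound: deg f ≤ 2.
Solving with deg f ≤ 2: f(k) = k*(3*k + 2)/3.
Certificate R = B(k−1)f/C = k*(k + 2)*(3*k + 2)/(3*k**2 + 9*k + 5) gives s_k = k*(3*k + 2)/(k + 1).
Check: Δs_k = (3*k**2 + 9*k + 5)/(k**2 + 3*k + 2). ✓
Evaluate s at k=9 and k=0: 261/10 and 0; difference 261/10.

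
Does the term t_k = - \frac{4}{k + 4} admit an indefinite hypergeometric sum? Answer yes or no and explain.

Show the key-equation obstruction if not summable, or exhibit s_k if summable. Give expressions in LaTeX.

The ratio is (k + 4)/(k + 5).
So A=k + 4 and B=k + 5, with C=1.
f must satisfy (k + 4)·f(k+1) − (k + 4)·f(k) = 1.
Degrees (1,1,0) ⇒ d ≤ 0.
f = c0 ⇒ A·f(k+1) − B(k−1)·f(k) − C = -1. The system {-1 = 0} is inconsistent; no antidifference.

No. Not Gosper-summable.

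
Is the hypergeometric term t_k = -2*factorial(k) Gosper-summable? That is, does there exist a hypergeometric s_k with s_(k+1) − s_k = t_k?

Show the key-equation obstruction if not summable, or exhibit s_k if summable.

No; the degree bound rules out any f.

The ratio is k + 1.
Normal form (A,B,C) = (k + 1, 1, 1).
Need (k + 1)·f(k+1) − (1)·f(k) = 1.
d = -1 from the (1,0,0) case.
deg f ≤ -1 is impossible — no certificate.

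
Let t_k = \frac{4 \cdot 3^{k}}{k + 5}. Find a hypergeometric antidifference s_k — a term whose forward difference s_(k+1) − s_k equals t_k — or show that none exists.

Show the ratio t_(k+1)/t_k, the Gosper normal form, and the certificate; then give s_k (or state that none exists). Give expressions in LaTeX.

none — t_k is not Gosper-summable

Compute t_(k+1)/t_k: get 3*(k + 5)/(k + 6).
Normal form (A,B,C) = (3*k + 15, k + 6, 1).
Set up (3*k + 15)·f(k+1) − (k + 5)·f(k) − (1) = 0.
Bound: deg f ≤ -1.
Negative degree bound (-1): no f exists, t_k not Gosper-summable.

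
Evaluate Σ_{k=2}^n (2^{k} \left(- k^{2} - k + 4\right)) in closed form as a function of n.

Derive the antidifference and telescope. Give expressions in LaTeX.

Step 1: r(k) = 2*(k**2 + 3*k - 2)/(k**2 + k - 4).
Gosper form: A/B · C(k+1)/C(k) with A=2, B=1, C=k**2 + k - 4.
f must satisfy (2)·f(k+1) − (1)·f(k) = k**2 + k - 4.
From deg A=0, deg B=0, deg C=2: d=2.
Match coefficients ⇒ f(k) = k*(k - 3).
Get s_k = R·t_k = 2**k*k*(3 - k) with R(k) = B(k−1)f(k)/C(k) = k*(k - 3)/(k**2 + k - 4).
Verify: 2**k*(-k**2 - k + 4) matches t_k.
Evaluate: s_(n+1) = 2**(n + 1)*(-n**2 + n + 2); subtract s_(2) = 8 ⇒ S(n) = -2*2**n*n**2 + 2*2**n*n + 4*2**n - 8.

S(n) = - 2 \cdot 2^{n} n^{2} + 2 \cdot 2^{n} n + 4 \cdot 2^{n} - 8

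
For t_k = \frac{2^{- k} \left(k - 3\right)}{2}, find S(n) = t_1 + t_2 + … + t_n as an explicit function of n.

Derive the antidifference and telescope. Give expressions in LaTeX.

r(k) = (k - 2)/(2*(k - 3)) after simplifying.
Take A(k)=1/2, B(k)=1, C(k)=k - 3.
Set up (1/2)·f(k+1) − (1)·f(k) − (k - 3) = 0.
Degrees (0,0,1) ⇒ d ≤ 1.
Solving with deg f ≤ 1: f(k) = -2*(k - 2).
Certificate R = B(k−1)f/C = -2*(k - 2)/(k - 3) gives s_k = (2 - k)/2**k.
Verify: (k - 3)/(2*2**k) matches t_k.
Σ_(k=1)^n t_k = s_(n+1) − s_(1) = (2**(-n - 1)*(1 - n)) − (1/2), i.e. 2**(-n - 1)*(-2**n - n + 1).

S(n) = 2^{- n - 1} \left(- 2^{n} - n + 1\right)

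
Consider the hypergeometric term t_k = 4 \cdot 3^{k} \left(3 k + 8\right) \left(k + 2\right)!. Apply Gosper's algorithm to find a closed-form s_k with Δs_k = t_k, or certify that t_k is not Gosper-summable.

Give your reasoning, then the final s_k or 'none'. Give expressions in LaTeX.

s_k = 4 \cdot 3^{k} \left(k + 2\right)!

Ratio r(k) = 3*(k + 3)*(3*k + 11)/(3*k + 8).
Normal form (A,B,C) = (3*k + 9, 1, k + 8/3).
Key eq: (3*k + 9)·f(k+1) = (1)·f(k) + (k + 8/3).
Bound: deg f ≤ 0.
A polynomial solution: f(k) = 1/3.
R(k) = B(k−1)·f(k)/C(k) = 1/(3*k + 8); s_k = R·t_k = 4*3**k*factorial(k + 2).
s_(k+1) − s_k = 4*3**k*(3*k + 8)*factorial(k + 2) = t_k.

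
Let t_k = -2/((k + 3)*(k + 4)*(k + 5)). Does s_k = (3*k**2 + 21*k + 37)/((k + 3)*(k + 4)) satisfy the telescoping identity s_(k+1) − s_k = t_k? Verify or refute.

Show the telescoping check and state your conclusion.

s_(k+1) = (21*k + 3*(k + 1)**2 + 58)/((k + 4)*(k + 5))
s_(k+1) − s_k = -2/(k**3 + 12*k**2 + 47*k + 60)
(s_(k+1) − s_k) − t_k = 0

valid; difference matches t_k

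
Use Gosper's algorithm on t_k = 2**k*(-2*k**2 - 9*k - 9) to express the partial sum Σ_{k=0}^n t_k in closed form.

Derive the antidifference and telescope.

S(n) = -4*2**n*n**2 - 10*2**n*n - 12*2**n + 3

r(k) = 2*(2*k**2 + 13*k + 20)/(2*k**2 + 9*k + 9) after simplifying.
So A=2 and B=1, with C=k**2 + 9*k/2 + 9/2.
Key eq: (2)·f(k+1) = (1)·f(k) + (k**2 + 9*k/2 + 9/2).
Bound: deg f ≤ 2.
Match coefficients ⇒ f(k) = (2*k**2 + k + 3)/2.
So s_k = (B(k−1)f/C)·t_k = ((2*k**2 + k + 3)/((k + 3)*(2*k + 3)))·t_k = 2**k*(-2*k**2 - k - 3).
Δs = 2**k*(-2*k**2 - 9*k - 9), as required.
Evaluate: s_(n+1) = 2**(n + 1)*(-2*n**2 - 5*n - 6); subtract s_(0) = -3 ⇒ S(n) = -4*2**n*n**2 - 10*2**n*n - 12*2**n + 3.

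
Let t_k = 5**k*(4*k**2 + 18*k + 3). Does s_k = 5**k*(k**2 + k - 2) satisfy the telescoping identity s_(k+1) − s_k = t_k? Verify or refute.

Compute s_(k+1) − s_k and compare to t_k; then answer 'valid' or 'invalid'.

s_(k+1) = 5**(k + 1)*k*(k + 3)
s_(k+1) − s_k = 5**k*(4*k**2 + 14*k + 2)
(s_(k+1) − s_k) − t_k = 5**k*(-4*k - 1)

Invalid: residual 5**k*(-4*k - 1) ≠ 0.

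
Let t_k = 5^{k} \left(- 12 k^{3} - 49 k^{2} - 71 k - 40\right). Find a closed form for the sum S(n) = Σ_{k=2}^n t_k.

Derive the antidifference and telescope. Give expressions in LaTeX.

S(n) = - 15 \cdot 5^{n} n^{3} - 50 \cdot 5^{n} n^{2} - 75 \cdot 5^{n} n - 40 \cdot 5^{n} + 900

The ratio is 5*(12*k**3 + 85*k**2 + 205*k + 172)/(12*k**3 + 49*k**2 + 71*k + 40).
Factor: A=5; B=1; C=k**3 + 49*k**2/12 + 71*k/12 + 10/3.
Set up (5)·f(k+1) − (1)·f(k) − (k**3 + 49*k**2/12 + 71*k/12 + 10/3) = 0.
Degrees (0,0,3) ⇒ d ≤ 3.
A polynomial solution: f(k) = k*(3*k**2 + k + 4)/12.
Get s_k = R·t_k = 5**k*k*(-3*k**2 - k - 4) with R(k) = B(k−1)f(k)/C(k) = k*(3*k**2 + k + 4)/(12*k**3 + 49*k**2 + 71*k + 40).
Check: Δs_k = 5**k*(-12*k**3 - 49*k**2 - 71*k - 40). ✓
s_(n+1) = 5**(n + 1)*(-3*n**3 - 10*n**2 - 15*n - 8) and s_(2) = -900, so S(n) = -15*5**n*n**3 - 50*5**n*n**2 - 75*5**n*n - 40*5**n + 900.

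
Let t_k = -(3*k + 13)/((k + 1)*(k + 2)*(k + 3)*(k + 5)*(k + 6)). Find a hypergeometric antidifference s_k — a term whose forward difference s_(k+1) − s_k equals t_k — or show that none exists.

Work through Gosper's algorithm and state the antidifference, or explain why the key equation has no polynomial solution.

Step 1: r(k) = (k + 1)*(k + 5)*(3*k + 16)/((k + 4)*(k + 7)*(3*k + 13)).
Take A(k)=k + 1, B(k)=k + 7, C(k)=k**2 + 25*k/3 + 52/3.
Key eq: (k + 1)·f(k+1) = (k + 6)·f(k) + (k**2 + 25*k/3 + 52/3).
Degrees (1,1,2) ⇒ d ≤ 5.
Coefficient equations give f(k) = k*(k + 3)*(k + 4)*(k**2 + 8*k + 17)/30.
Certificate R = B(k−1)f/C = k*(k + 3)*(k + 6)*(k**2 + 8*k + 17)/(10*(3*k + 13)) gives s_k = k*(-k**2 - 8*k - 17)/(10*(k**3 + 8*k**2 + 17*k + 10)).
Δs = (-3*k - 13)/(k**5 + 17*k**4 + 107*k**3 + 307*k**2 + 396*k + 180), as required.

s_k = k*(-k**2 - 8*k - 17)/(10*(k**3 + 8*k**2 + 17*k + 10))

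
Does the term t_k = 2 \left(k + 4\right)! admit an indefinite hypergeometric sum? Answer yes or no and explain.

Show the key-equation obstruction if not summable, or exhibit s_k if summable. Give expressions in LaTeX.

No — key equation has no polynomial f.

Ratio r(k) = k + 5.
Normal form (A,B,C) = (k + 5, 1, 1).
Set up (k + 5)·f(k+1) − (1)·f(k) − (1) = 0.
d = -1 from the (1,0,0) case.
deg f ≤ -1 is impossible — no certificate.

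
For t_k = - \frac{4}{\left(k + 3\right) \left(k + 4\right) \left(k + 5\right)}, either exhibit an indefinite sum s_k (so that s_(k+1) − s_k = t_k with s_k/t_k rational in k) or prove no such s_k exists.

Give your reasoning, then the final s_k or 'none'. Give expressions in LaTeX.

The ratio is (k + 3)/(k + 6).
A = k + 3, B = k + 6, C = 1.
f must satisfy (k + 3)·f(k+1) − (k + 5)·f(k) = 1.
Bound: deg f ≤ 2.
Solve for f: f(k) = k*(k + 7)/24 (degree 2 ≤ 2).
R(k) = B(k−1)·f(k)/C(k) = k*(k + 5)*(k + 7)/24; s_k = R·t_k = k*(-k - 7)/(6*(k + 3)*(k + 4)).
Verify: -4/(k**3 + 12*k**2 + 47*k + 60) matches t_k.

s_k = \frac{k \left(- k - 7\right)}{6 \left(k + 3\right) \left(k + 4\right)}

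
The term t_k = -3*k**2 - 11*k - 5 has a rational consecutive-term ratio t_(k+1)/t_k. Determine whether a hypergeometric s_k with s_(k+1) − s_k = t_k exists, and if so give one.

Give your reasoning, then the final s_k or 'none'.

s_k = k**2*(-k - 4)

Compute t_(k+1)/t_k: get (3*k**2 + 17*k + 19)/(3*k**2 + 11*k + 5).
Factor: A=1; B=1; C=k**2 + 11*k/3 + 5/3.
Solve (1)·f(k+1) − (1)·f(k) = k**2 + 11*k/3 + 5/3.
Bound: deg f ≤ 3.
Solve for f: f(k) = k**2*(k + 4)/3 (degree 3 ≤ 3).
R(k) = B(k−1)·f(k)/C(k) = k**2*(k + 4)/(3*k**2 + 11*k + 5); s_k = R·t_k = k**2*(-k - 4).
Verify: -3*k**2 - 11*k - 5 matches t_k.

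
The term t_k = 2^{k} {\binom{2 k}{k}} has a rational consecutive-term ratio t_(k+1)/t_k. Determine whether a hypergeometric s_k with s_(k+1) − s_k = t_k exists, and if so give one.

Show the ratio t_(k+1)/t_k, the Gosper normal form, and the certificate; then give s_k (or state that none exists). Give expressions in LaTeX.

not Gosper-summable; s_k does not exist

Compute t_(k+1)/t_k: get 4*(2*k + 1)/(k + 1).
Gosper form: A/B · C(k+1)/C(k) with A=8*k + 4, B=k + 1, C=1.
Key eq: (8*k + 4)·f(k+1) = (k)·f(k) + (1).
Bound: deg f ≤ -1.
Negative degree bound (-1): no f exists, t_k not Gosper-summable.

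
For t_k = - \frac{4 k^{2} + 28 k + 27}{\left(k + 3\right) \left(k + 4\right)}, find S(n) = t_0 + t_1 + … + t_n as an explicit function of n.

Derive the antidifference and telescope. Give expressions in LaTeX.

Compute t_(k+1)/t_k: get (k + 3)*(28*k + 4*(k + 1)**2 + 55)/((k + 5)*(4*k**2 + 28*k + 27)).
Take A(k)=k + 3, B(k)=k + 5, C(k)=k**2 + 7*k + 27/4.
Need (k + 3)·f(k+1) − (k + 4)·f(k) = k**2 + 7*k + 27/4.
Degrees (1,1,2) ⇒ d ≤ 2.
Match coefficients ⇒ f(k) = k*(4*k + 5)/4.
Certificate R = B(k−1)f/C = k*(k + 4)*(4*k + 5)/(4*k**2 + 28*k + 27) gives s_k = k*(-4*k - 5)/(k + 3).
s_(k+1) − s_k = (-4*k**2 - 28*k - 27)/(k**2 + 7*k + 12) = t_k.
Telescope: S(n) = s_(n+1) − s_(0) = (-4*n**2 - 13*n - 9)/(n + 4) − (0) = (-4*n**2 - 13*n - 9)/(n + 4).

S(n) = \frac{- 4 n^{2} - 13 n - 9}{n + 4}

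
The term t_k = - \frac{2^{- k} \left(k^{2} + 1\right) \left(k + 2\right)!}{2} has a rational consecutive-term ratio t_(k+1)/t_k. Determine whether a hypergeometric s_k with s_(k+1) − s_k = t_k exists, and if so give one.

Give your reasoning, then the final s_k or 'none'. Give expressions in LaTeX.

Step 1: r(k) = (k + 3)*((k + 1)**2 + 1)/(2*(k**2 + 1)).
Factor: A=k/2 + 3/2; B=1; C=k**2 + 1.
f must satisfy (k/2 + 3/2)·f(k+1) − (1)·f(k) = k**2 + 1.
From deg A=1, deg B=0, deg C=2: d=1.
Match coefficients ⇒ f(k) = 2*(k - 2).
So s_k = (B(k−1)f/C)·t_k = (2*(k - 2)/(k**2 + 1))·t_k = -(k - 2)*factorial(k + 2)/2**k.
Δs = -(k**2 + 1)*factorial(k + 2)/(2*2**k), as required.

s_k = - 2^{- k} \left(k - 2\right) \left(k + 2\right)!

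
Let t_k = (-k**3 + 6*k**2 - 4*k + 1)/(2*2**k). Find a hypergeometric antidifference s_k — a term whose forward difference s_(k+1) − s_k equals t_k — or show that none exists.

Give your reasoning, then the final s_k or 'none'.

s_k = (k**3 - 3*k**2 + k - 2)/2**k

Compute t_(k+1)/t_k: get (k**3 - 3*k**2 - 5*k - 2)/(2*(k**3 - 6*k**2 + 4*k - 1)).
So A=1/2 and B=1, with C=k**3 - 6*k**2 + 4*k - 1.
f must satisfy (1/2)·f(k+1) − (1)·f(k) = k**3 - 6*k**2 + 4*k - 1.
From deg A=0, deg B=0, deg C=3: d=3.
A polynomial solution: f(k) = -2*(k**3 - 3*k**2 + k - 2).
Then R = B(k−1)f/C = -2*(k**3 - 3*k**2 + k - 2)/(k**3 - 6*k**2 + 4*k - 1), so s_k = R(k)·t_k = (k**3 - 3*k**2 + k - 2)/2**k.
Verify: (-k**3 + 6*k**2 - 4*k + 1)/(2*2**k) matches t_k.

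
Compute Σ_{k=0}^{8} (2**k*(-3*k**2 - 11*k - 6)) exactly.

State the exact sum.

Σ = -120830

Step 1: r(k) = 2*(3*k**2 + 17*k + 20)/(3*k**2 + 11*k + 6).
Factor: A=2; B=1; C=k**2 + 11*k/3 + 2.
Solve (2)·f(k+1) − (1)·f(k) = k**2 + 11*k/3 + 2.
deg f ≤ 2 (via 0,0,2).
Solving with deg f ≤ 2: f(k) = (3*k**2 - k + 2)/3.
Get s_k = R·t_k = 2**k*(-3*k**2 + k - 2) with R(k) = B(k−1)f(k)/C(k) = (3*k**2 - k + 2)/((k + 3)*(3*k + 2)).
s_(k+1) − s_k = 2**k*(-3*k**2 - 11*k - 6) = t_k.
Σ_(k=0)^(8) t_k = s_(9) − s_(0) = -120832 − (-2) = -120830.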